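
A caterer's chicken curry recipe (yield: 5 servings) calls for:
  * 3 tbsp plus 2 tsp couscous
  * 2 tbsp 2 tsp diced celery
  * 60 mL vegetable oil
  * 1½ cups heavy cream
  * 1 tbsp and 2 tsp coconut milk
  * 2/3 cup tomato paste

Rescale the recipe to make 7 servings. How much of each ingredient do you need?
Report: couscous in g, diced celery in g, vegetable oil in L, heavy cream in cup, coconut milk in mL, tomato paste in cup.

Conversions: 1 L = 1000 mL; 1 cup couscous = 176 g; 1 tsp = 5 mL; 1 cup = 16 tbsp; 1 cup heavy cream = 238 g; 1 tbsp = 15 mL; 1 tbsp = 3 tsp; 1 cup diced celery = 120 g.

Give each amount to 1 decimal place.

couscous: 56.5 g; diced celery: 28.0 g; vegetable oil: 0.1 L; heavy cream: 2.1 cup; coconut milk: 35.0 mL; tomato paste: 0.9 cup

Scaling factor: 7/5 = 1.4.
couscous: (3 tbsp + 2 tsp = 11/3 tbsp) × 7/5 ÷ 16 tbsp/cup × 176 g/cup ≈ 56.5 g
diced celery: (2 tbsp + 2 tsp = 8/3 tbsp) × 7/5 ÷ 16 tbsp/cup × 120 g/cup = 28.0 g
vegetable oil: 60 mL × 7/5 ÷ 1000 mL/L ≈ 0.1 L
heavy cream: 1.5 cup × 7/5 = 2.1 cup
coconut milk: (1 tbsp + 2 tsp = 5/3 tbsp) × 7/5 × 15 mL/tbsp = 35.0 mL
tomato paste: 2/3 cup × 7/5 ≈ 0.9 cup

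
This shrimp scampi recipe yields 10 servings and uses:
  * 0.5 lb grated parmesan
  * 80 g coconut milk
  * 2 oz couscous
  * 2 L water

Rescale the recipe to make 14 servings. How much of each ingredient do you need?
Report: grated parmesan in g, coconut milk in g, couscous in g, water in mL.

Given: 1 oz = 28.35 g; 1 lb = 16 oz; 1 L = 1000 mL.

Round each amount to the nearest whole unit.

Scaling factor: 14/10 = 7/5 = 1.4.
grated parmesan: 0.5 lb × 7/5 × 16 oz/lb × 28.35 g/oz ≈ 318 g
coconut milk: 80 g × 7/5 = 112 g
couscous: 2 oz × 7/5 × 28.35 g/oz ≈ 79 g
water: 2 L × 7/5 × 1000 mL/L = 2800 mL

grated parmesan: 318 g; coconut milk: 112 g; couscous: 79 g; water: 2800 mL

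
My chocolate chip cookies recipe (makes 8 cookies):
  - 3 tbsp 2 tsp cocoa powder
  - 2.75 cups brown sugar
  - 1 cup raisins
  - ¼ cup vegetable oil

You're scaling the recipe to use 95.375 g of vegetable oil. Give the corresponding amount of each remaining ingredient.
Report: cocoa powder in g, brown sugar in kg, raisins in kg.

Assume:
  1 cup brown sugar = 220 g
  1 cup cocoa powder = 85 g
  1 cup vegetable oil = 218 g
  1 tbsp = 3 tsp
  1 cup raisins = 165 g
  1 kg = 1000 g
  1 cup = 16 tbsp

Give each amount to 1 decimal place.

cocoa powder: 34.1 g; brown sugar: 1.1 kg; raisins: 0.3 kg

The original recipe has 54.5 g of vegetable oil, so the scaling factor is 95.375 ÷ 54.5 = 7/4 = 1.75.
cocoa powder: (3 tbsp + 2 tsp = 11/3 tbsp) × 7/4 ÷ 16 tbsp/cup × 85 g/cup ≈ 34.1 g
brown sugar: 2.75 cup × 7/4 × 220 g/cup ÷ 1000 g/kg ≈ 1.1 kg
raisins: 1 cup × 7/4 × 165 g/cup ÷ 1000 g/kg ≈ 0.3 kg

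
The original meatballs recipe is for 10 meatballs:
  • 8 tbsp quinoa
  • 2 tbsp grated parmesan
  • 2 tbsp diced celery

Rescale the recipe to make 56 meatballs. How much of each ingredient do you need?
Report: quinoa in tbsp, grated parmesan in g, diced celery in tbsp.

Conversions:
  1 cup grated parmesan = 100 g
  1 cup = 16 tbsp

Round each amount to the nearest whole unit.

Scaling factor: 56/10 = 28/5 = 5.6.
quinoa: 8 tbsp × 28/5 ≈ 45 tbsp
grated parmesan: 2 tbsp × 28/5 ÷ 16 tbsp/cup × 100 g/cup = 70 g
diced celery: 2 tbsp × 28/5 ≈ 11 tbsp

quinoa: 45 tbsp; grated parmesan: 70 g; diced celery: 11 tbsp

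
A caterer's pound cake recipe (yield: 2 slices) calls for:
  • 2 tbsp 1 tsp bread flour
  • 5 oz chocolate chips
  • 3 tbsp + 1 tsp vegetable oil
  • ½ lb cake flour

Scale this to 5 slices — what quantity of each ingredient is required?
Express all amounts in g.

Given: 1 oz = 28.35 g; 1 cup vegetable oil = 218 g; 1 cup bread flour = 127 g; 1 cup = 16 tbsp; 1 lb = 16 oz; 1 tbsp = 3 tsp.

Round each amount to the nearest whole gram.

Scaling factor: 5/2 = 2.5.
bread flour: (2 tbsp + 1 tsp = 7/3 tbsp) × 5/2 ÷ 16 tbsp/cup × 127 g/cup ≈ 46 g
chocolate chips: 5 oz × 5/2 × 28.35 g/oz ≈ 354 g
vegetable oil: (3 tbsp + 1 tsp = 10/3 tbsp) × 5/2 ÷ 16 tbsp/cup × 218 g/cup ≈ 114 g
cake flour: 0.5 lb × 5/2 × 16 oz/lb × 28.35 g/oz = 567 g

bread flour: 46 g; chocolate chips: 354 g; vegetable oil: 114 g; cake flour: 567 g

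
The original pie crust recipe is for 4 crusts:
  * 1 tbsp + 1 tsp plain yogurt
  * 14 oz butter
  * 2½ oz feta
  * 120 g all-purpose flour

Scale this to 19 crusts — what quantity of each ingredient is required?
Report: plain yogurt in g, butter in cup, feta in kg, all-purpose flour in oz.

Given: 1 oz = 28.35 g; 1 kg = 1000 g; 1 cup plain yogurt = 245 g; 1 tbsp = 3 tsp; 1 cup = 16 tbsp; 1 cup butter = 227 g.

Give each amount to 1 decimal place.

plain yogurt: 97.0 g; butter: 8.3 cup; feta: 0.3 kg; all-purpose flour: 20.1 oz

Scaling factor: 19/4 = 4.75.
plain yogurt: (1 tbsp + 1 tsp = 4/3 tbsp) × 19/4 ÷ 16 tbsp/cup × 245 g/cup ≈ 97.0 g
butter: 14 oz × 19/4 × 28.35 g/oz ÷ 227 g/cup ≈ 8.3 cup
feta: 2.5 oz × 19/4 × 28.35 g/oz ÷ 1000 g/kg ≈ 0.3 kg
all-purpose flour: 120 g × 19/4 ÷ 28.35 g/oz ≈ 20.1 oz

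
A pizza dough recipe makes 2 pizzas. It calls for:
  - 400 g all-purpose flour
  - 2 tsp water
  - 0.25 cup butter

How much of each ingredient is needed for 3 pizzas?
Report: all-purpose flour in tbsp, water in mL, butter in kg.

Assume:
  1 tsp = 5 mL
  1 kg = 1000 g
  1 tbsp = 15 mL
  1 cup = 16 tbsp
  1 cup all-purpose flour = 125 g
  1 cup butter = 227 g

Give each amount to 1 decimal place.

all-purpose flour: 76.8 tbsp; water: 15.0 mL; butter: 0.1 kg

Scaling factor: 3/2 = 1.5.
all-purpose flour: 400 g × 3/2 ÷ 125 g/cup × 16 tbsp/cup = 76.8 tbsp
water: 2 tsp × 3/2 × 5 mL/tsp = 15.0 mL
butter: 0.25 cup × 3/2 × 227 g/cup ÷ 1000 g/kg ≈ 0.1 kg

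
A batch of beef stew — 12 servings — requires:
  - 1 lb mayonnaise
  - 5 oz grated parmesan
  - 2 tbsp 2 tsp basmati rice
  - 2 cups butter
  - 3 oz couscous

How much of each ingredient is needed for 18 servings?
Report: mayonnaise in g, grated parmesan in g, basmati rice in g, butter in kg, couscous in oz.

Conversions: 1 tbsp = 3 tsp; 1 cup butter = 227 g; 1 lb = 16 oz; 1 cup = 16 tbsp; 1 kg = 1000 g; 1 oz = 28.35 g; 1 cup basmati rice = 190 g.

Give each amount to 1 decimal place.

mayonnaise: 680.4 g; grated parmesan: 212.6 g; basmati rice: 47.5 g; butter: 0.7 kg; couscous: 4.5 oz

Scaling factor: 18/12 = 3/2 = 1.5.
mayonnaise: 1 lb × 3/2 × 16 oz/lb × 28.35 g/oz = 680.4 g
grated parmesan: 5 oz × 3/2 × 28.35 g/oz ≈ 212.6 g
basmati rice: (2 tbsp + 2 tsp = 8/3 tbsp) × 3/2 ÷ 16 tbsp/cup × 190 g/cup = 47.5 g
butter: 2 cup × 3/2 × 227 g/cup ÷ 1000 g/kg ≈ 0.7 kg
couscous: 3 oz × 3/2 = 4.5 oz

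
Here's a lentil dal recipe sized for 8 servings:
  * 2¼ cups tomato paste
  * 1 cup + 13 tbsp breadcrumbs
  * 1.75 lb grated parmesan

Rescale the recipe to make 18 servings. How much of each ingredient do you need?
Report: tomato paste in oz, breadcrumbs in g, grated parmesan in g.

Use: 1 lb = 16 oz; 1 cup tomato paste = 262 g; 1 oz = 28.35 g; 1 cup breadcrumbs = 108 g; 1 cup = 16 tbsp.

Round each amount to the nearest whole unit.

tomato paste: 47 oz; breadcrumbs: 440 g; grated parmesan: 1786 g

Scaling factor: 18/8 = 9/4 = 2.25.
tomato paste: 2.25 cup × 9/4 × 262 g/cup ÷ 28.35 g/oz ≈ 47 oz
breadcrumbs: (1 cup + 13 tbsp = 1.8125 cup) × 9/4 × 108 g/cup ≈ 440 g
grated parmesan: 1.75 lb × 9/4 × 16 oz/lb × 28.35 g/oz ≈ 1786 g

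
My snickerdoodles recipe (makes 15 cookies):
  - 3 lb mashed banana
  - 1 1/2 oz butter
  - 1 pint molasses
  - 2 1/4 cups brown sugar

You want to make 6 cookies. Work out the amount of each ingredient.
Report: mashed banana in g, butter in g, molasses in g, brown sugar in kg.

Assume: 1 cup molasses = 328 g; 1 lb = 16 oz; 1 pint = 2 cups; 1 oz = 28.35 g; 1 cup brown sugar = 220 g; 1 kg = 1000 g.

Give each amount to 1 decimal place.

Scaling factor: 6/15 = 2/5 = 0.4.
mashed banana: 3 lb × 2/5 × 16 oz/lb × 28.35 g/oz ≈ 544.3 g
butter: 1.5 oz × 2/5 × 28.35 g/oz ≈ 17.0 g
molasses: 1 pint × 2/5 × 2 cup/pint × 328 g/cup = 262.4 g
brown sugar: 2.25 cup × 2/5 × 220 g/cup ÷ 1000 g/kg ≈ 0.2 kg

mashed banana: 544.3 g; butter: 17.0 g; molasses: 262.4 g; brown sugar: 0.2 kg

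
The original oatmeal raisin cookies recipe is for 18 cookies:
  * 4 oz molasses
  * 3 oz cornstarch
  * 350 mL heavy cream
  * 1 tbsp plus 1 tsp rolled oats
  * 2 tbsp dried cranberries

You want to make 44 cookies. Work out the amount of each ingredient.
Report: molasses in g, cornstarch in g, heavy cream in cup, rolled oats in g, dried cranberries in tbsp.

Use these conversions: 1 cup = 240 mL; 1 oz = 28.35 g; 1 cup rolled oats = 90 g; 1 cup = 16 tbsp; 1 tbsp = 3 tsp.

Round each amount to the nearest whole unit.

molasses: 277 g; cornstarch: 208 g; heavy cream: 4 cup; rolled oats: 18 g; dried cranberries: 5 tbsp

Scaling factor: 44/18 = 22/9.
molasses: 4 oz × 22/9 × 28.35 g/oz ≈ 277 g
cornstarch: 3 oz × 22/9 × 28.35 g/oz ≈ 208 g
heavy cream: 350 mL × 22/9 ÷ 240 mL/cup ≈ 4 cup
rolled oats: (1 tbsp + 1 tsp = 4/3 tbsp) × 22/9 ÷ 16 tbsp/cup × 90 g/cup ≈ 18 g
dried cranberries: 2 tbsp × 22/9 ≈ 5 tbsp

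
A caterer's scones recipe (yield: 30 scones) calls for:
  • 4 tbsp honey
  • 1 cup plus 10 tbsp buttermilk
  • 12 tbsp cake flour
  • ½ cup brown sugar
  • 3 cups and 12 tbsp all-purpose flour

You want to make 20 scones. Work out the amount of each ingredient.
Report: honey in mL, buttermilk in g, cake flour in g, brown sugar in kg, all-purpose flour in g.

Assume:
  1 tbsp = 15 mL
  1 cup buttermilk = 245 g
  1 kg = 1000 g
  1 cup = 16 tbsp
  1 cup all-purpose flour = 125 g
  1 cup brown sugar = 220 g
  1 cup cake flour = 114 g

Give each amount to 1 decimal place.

Scaling factor: 20/30 = 2/3.
honey: 4 tbsp × 2/3 × 15 mL/tbsp = 40.0 mL
buttermilk: (1 cup + 10 tbsp = 1.625 cup) × 2/3 × 245 g/cup ≈ 265.4 g
cake flour: 12 tbsp × 2/3 ÷ 16 tbsp/cup × 114 g/cup = 57.0 g
brown sugar: 0.5 cup × 2/3 × 220 g/cup ÷ 1000 g/kg ≈ 0.1 kg
all-purpose flour: (3 cup + 12 tbsp = 3.75 cup) × 2/3 × 125 g/cup = 312.5 g

honey: 40.0 mL; buttermilk: 265.4 g; cake flour: 57.0 g; brown sugar: 0.1 kg; all-purpose flour: 312.5 g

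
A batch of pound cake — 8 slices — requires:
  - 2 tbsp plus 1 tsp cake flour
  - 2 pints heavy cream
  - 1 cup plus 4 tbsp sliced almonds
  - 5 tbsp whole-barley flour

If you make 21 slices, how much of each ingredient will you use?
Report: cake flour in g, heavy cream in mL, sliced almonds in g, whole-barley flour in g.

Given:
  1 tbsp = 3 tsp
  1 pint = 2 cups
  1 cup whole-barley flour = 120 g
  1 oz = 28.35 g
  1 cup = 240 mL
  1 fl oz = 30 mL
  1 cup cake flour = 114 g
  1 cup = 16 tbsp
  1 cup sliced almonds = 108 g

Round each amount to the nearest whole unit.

Scaling factor: 21/8 = 2.625.
cake flour: (2 tbsp + 1 tsp = 7/3 tbsp) × 21/8 ÷ 16 tbsp/cup × 114 g/cup ≈ 44 g
heavy cream: 2 pint × 21/8 × 2 cup/pint × 240 mL/cup = 2520 mL
sliced almonds: (1 cup + 4 tbsp = 1.25 cup) × 21/8 × 108 g/cup ≈ 354 g
whole-barley flour: 5 tbsp × 21/8 ÷ 16 tbsp/cup × 120 g/cup ≈ 98 g

cake flour: 44 g; heavy cream: 2520 mL; sliced almonds: 354 g; whole-barley flour: 98 g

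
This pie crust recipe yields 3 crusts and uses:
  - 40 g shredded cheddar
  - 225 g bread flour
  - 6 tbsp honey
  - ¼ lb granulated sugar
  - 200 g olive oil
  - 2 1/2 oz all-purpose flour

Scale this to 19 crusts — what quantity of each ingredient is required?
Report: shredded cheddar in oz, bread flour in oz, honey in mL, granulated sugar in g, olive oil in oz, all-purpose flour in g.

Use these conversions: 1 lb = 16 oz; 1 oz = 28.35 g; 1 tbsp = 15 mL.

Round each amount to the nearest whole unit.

Scaling factor: 19/3.
shredded cheddar: 40 g × 19/3 ÷ 28.35 g/oz ≈ 9 oz
bread flour: 225 g × 19/3 ÷ 28.35 g/oz ≈ 50 oz
honey: 6 tbsp × 19/3 × 15 mL/tbsp = 570 mL
granulated sugar: 0.25 lb × 19/3 × 16 oz/lb × 28.35 g/oz ≈ 718 g
olive oil: 200 g × 19/3 ÷ 28.35 g/oz ≈ 45 oz
all-purpose flour: 2.5 oz × 19/3 × 28.35 g/oz ≈ 449 g

shredded cheddar: 9 oz; bread flour: 50 oz; honey: 570 mL; granulated sugar: 718 g; olive oil: 45 oz; all-purpose flour: 449 g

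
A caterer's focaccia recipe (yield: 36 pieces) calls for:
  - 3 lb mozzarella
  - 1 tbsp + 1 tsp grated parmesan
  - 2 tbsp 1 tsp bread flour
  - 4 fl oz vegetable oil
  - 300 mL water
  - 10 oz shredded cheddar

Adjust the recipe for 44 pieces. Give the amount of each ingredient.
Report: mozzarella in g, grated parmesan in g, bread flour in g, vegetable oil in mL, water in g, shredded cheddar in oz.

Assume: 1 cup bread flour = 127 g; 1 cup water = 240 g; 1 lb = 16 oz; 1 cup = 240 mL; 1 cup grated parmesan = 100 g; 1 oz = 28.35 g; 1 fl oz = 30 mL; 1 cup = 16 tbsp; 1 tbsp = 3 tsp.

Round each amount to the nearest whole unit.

mozzarella: 1663 g; grated parmesan: 10 g; bread flour: 23 g; vegetable oil: 147 mL; water: 367 g; shredded cheddar: 12 oz

Scaling factor: 44/36 = 11/9.
mozzarella: 3 lb × 11/9 × 16 oz/lb × 28.35 g/oz ≈ 1663 g
grated parmesan: (1 tbsp + 1 tsp = 4/3 tbsp) × 11/9 ÷ 16 tbsp/cup × 100 g/cup ≈ 10 g
bread flour: (2 tbsp + 1 tsp = 7/3 tbsp) × 11/9 ÷ 16 tbsp/cup × 127 g/cup ≈ 23 g
vegetable oil: 4 fl oz × 11/9 × 30 mL/fl oz ≈ 147 mL
water: 300 mL × 11/9 ÷ 240 mL/cup × 240 g/cup ≈ 367 g
shredded cheddar: 10 oz × 11/9 ≈ 12 oz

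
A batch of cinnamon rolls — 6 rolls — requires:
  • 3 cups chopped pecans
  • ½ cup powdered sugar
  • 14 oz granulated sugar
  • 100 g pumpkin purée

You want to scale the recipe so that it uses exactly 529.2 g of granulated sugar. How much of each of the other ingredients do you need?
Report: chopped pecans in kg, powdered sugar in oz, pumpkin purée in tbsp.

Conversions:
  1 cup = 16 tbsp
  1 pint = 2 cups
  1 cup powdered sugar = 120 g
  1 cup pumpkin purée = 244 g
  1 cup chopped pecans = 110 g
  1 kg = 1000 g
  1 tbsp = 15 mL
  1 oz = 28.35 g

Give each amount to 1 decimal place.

chopped pecans: 0.4 kg; powdered sugar: 2.8 oz; pumpkin purée: 8.7 tbsp

The original recipe has 396.9 g of granulated sugar, so the scaling factor is 529.2 ÷ 396.9 = 4/3.
chopped pecans: 3 cup × 4/3 × 110 g/cup ÷ 1000 g/kg ≈ 0.4 kg
powdered sugar: 0.5 cup × 4/3 × 120 g/cup ÷ 28.35 g/oz ≈ 2.8 oz
pumpkin purée: 100 g × 4/3 ÷ 244 g/cup × 16 tbsp/cup ≈ 8.7 tbsp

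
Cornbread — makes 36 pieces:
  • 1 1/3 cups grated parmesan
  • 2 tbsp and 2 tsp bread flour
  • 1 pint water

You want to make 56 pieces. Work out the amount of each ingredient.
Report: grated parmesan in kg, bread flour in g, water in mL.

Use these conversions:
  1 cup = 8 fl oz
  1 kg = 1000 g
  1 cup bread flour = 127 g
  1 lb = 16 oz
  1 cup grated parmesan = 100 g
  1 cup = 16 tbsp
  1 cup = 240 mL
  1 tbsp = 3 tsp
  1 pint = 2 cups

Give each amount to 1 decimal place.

grated parmesan: 0.2 kg; bread flour: 32.9 g; water: 746.7 mL

Scaling factor: 56/36 = 14/9.
grated parmesan: 4/3 cup × 14/9 × 100 g/cup ÷ 1000 g/kg ≈ 0.2 kg
bread flour: (2 tbsp + 2 tsp = 8/3 tbsp) × 14/9 ÷ 16 tbsp/cup × 127 g/cup ≈ 32.9 g
water: 1 pint × 14/9 × 2 cup/pint × 240 mL/cup ≈ 746.7 mL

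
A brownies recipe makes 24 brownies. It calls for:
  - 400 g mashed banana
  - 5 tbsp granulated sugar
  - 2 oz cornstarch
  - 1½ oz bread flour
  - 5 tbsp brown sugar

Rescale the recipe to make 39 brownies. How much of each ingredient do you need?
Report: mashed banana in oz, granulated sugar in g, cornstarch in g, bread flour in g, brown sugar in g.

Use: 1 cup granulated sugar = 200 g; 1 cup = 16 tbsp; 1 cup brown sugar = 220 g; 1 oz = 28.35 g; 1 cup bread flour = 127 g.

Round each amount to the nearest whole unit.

mashed banana: 23 oz; granulated sugar: 102 g; cornstarch: 92 g; bread flour: 69 g; brown sugar: 112 g

Scaling factor: 39/24 = 13/8 = 1.625.
mashed banana: 400 g × 13/8 ÷ 28.35 g/oz ≈ 23 oz
granulated sugar: 5 tbsp × 13/8 ÷ 16 tbsp/cup × 200 g/cup ≈ 102 g
cornstarch: 2 oz × 13/8 × 28.35 g/oz ≈ 92 g
bread flour: 1.5 oz × 13/8 × 28.35 g/oz ≈ 69 g
brown sugar: 5 tbsp × 13/8 ÷ 16 tbsp/cup × 220 g/cup ≈ 112 g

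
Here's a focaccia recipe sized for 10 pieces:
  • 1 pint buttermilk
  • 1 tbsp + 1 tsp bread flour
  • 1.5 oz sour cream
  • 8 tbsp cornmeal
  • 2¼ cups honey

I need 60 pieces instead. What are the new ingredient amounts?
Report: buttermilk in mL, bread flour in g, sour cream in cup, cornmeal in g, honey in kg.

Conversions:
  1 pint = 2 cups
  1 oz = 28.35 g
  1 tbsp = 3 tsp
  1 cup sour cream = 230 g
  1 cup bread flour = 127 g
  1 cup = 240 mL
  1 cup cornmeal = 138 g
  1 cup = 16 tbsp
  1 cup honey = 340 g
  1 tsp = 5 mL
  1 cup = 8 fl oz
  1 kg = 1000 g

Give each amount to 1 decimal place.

Scaling factor: 60/10 = 6.
buttermilk: 1 pint × 6 × 2 cup/pint × 240 mL/cup = 2880.0 mL
bread flour: (1 tbsp + 1 tsp = 4/3 tbsp) × 6 ÷ 16 tbsp/cup × 127 g/cup = 63.5 g
sour cream: 1.5 oz × 6 × 28.35 g/oz ÷ 230 g/cup ≈ 1.1 cup
cornmeal: 8 tbsp × 6 ÷ 16 tbsp/cup × 138 g/cup = 414.0 g
honey: 2.25 cup × 6 × 340 g/cup ÷ 1000 g/kg ≈ 4.6 kg

buttermilk: 2880.0 mL; bread flour: 63.5 g; sour cream: 1.1 cup; cornmeal: 414.0 g; honey: 4.6 kg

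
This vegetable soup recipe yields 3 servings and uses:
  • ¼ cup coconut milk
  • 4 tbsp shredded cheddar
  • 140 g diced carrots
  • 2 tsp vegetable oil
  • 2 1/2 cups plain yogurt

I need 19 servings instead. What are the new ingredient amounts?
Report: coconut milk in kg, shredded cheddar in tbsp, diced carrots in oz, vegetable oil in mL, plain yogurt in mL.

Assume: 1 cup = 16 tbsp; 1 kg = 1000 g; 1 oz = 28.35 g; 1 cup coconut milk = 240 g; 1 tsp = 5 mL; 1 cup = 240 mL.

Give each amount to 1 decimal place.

Scaling factor: 19/3.
coconut milk: 0.25 cup × 19/3 × 240 g/cup ÷ 1000 g/kg ≈ 0.4 kg
shredded cheddar: 4 tbsp × 19/3 ≈ 25.3 tbsp
diced carrots: 140 g × 19/3 ÷ 28.35 g/oz ≈ 31.3 oz
vegetable oil: 2 tsp × 19/3 × 5 mL/tsp ≈ 63.3 mL
plain yogurt: 2.5 cup × 19/3 × 240 mL/cup = 3800.0 mL

coconut milk: 0.4 kg; shredded cheddar: 25.3 tbsp; diced carrots: 31.3 oz; vegetable oil: 63.3 mL; plain yogurt: 3800.0 mL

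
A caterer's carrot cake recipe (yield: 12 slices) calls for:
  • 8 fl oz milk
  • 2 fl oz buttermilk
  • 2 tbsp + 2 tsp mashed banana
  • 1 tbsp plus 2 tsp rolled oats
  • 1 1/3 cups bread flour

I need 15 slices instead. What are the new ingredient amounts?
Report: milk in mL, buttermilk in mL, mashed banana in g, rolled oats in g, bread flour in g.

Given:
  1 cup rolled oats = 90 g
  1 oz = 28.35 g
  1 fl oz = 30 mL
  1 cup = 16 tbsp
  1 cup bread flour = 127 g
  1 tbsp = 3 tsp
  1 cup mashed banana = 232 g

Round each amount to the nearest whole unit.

milk: 300 mL; buttermilk: 75 mL; mashed banana: 48 g; rolled oats: 12 g; bread flour: 212 g

Scaling factor: 15/12 = 5/4 = 1.25.
milk: 8 fl oz × 5/4 × 30 mL/fl oz = 300 mL
buttermilk: 2 fl oz × 5/4 × 30 mL/fl oz = 75 mL
mashed banana: (2 tbsp + 2 tsp = 8/3 tbsp) × 5/4 ÷ 16 tbsp/cup × 232 g/cup ≈ 48 g
rolled oats: (1 tbsp + 2 tsp = 5/3 tbsp) × 5/4 ÷ 16 tbsp/cup × 90 g/cup ≈ 12 g
bread flour: 4/3 cup × 5/4 × 127 g/cup ≈ 212 g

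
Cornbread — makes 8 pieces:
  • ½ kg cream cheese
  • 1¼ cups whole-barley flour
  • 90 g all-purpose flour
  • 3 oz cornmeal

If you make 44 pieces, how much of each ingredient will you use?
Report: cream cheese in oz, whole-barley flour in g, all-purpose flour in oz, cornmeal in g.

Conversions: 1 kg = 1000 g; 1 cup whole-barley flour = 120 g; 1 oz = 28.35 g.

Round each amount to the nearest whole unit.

cream cheese: 97 oz; whole-barley flour: 825 g; all-purpose flour: 17 oz; cornmeal: 468 g

Scaling factor: 44/8 = 11/2 = 5.5.
cream cheese: 0.5 kg × 11/2 × 1000 g/kg ÷ 28.35 g/oz ≈ 97 oz
whole-barley flour: 1.25 cup × 11/2 × 120 g/cup = 825 g
all-purpose flour: 90 g × 11/2 ÷ 28.35 g/oz ≈ 17 oz
cornmeal: 3 oz × 11/2 × 28.35 g/oz ≈ 468 g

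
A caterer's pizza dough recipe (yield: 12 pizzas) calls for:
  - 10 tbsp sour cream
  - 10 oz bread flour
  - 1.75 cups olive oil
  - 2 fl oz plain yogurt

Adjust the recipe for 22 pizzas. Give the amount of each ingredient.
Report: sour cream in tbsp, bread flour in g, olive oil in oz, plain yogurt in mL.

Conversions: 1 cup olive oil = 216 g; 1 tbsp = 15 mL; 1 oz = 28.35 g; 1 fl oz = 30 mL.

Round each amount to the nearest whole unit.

sour cream: 18 tbsp; bread flour: 520 g; olive oil: 24 oz; plain yogurt: 110 mL

Scaling factor: 22/12 = 11/6.
sour cream: 10 tbsp × 11/6 ≈ 18 tbsp
bread flour: 10 oz × 11/6 × 28.35 g/oz ≈ 520 g
olive oil: 1.75 cup × 11/6 × 216 g/cup ÷ 28.35 g/oz ≈ 24 oz
plain yogurt: 2 fl oz × 11/6 × 30 mL/fl oz = 110 mL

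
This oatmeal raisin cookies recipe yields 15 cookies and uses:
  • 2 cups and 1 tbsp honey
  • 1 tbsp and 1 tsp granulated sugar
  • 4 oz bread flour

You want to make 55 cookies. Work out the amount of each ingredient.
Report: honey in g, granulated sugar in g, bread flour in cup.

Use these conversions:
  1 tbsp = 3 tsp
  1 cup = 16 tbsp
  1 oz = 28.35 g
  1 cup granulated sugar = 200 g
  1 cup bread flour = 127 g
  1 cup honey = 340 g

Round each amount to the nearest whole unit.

honey: 2571 g; granulated sugar: 61 g; bread flour: 3 cup

Scaling factor: 55/15 = 11/3.
honey: (2 cup + 1 tbsp = 2.0625 cup) × 11/3 × 340 g/cup ≈ 2571 g
granulated sugar: (1 tbsp + 1 tsp = 4/3 tbsp) × 11/3 ÷ 16 tbsp/cup × 200 g/cup ≈ 61 g
bread flour: 4 oz × 11/3 × 28.35 g/oz ÷ 127 g/cup ≈ 3 cup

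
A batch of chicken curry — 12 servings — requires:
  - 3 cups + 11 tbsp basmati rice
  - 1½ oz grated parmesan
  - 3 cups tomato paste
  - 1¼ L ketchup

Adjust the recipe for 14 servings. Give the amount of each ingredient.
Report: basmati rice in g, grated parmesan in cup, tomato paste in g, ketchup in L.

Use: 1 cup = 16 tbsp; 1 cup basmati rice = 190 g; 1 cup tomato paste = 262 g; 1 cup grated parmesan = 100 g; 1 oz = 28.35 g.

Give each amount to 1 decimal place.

basmati rice: 817.4 g; grated parmesan: 0.5 cup; tomato paste: 917.0 g; ketchup: 1.5 L

Scaling factor: 14/12 = 7/6.
basmati rice: (3 cup + 11 tbsp = 3.6875 cup) × 7/6 × 190 g/cup ≈ 817.4 g
grated parmesan: 1.5 oz × 7/6 × 28.35 g/oz ÷ 100 g/cup ≈ 0.5 cup
tomato paste: 3 cup × 7/6 × 262 g/cup = 917.0 g
ketchup: 1.25 L × 7/6 ≈ 1.5 L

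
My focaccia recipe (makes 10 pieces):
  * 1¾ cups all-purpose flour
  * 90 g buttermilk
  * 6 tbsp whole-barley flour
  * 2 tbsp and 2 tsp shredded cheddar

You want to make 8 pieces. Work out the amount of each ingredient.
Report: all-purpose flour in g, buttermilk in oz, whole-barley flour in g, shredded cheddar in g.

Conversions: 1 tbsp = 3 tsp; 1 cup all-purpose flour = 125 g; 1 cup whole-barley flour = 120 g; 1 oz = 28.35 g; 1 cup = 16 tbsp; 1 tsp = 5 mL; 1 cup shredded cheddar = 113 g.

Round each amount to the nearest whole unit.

Scaling factor: 8/10 = 4/5 = 0.8.
all-purpose flour: 1.75 cup × 4/5 × 125 g/cup = 175 g
buttermilk: 90 g × 4/5 ÷ 28.35 g/oz ≈ 3 oz
whole-barley flour: 6 tbsp × 4/5 ÷ 16 tbsp/cup × 120 g/cup = 36 g
shredded cheddar: (2 tbsp + 2 tsp = 8/3 tbsp) × 4/5 ÷ 16 tbsp/cup × 113 g/cup ≈ 15 g

all-purpose flour: 175 g; buttermilk: 3 oz; whole-barley flour: 36 g; shredded cheddar: 15 g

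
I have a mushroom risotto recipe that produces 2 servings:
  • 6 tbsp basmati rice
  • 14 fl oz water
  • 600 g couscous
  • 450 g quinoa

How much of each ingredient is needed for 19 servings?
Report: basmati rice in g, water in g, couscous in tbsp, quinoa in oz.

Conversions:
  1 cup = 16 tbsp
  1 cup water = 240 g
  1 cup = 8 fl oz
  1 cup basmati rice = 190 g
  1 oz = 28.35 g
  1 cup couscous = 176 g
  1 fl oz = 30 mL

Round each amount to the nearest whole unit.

Scaling factor: 19/2 = 9.5.
basmati rice: 6 tbsp × 19/2 ÷ 16 tbsp/cup × 190 g/cup ≈ 677 g
water: 14 fl oz × 19/2 ÷ 8 fl oz/cup × 240 g/cup = 3990 g
couscous: 600 g × 19/2 ÷ 176 g/cup × 16 tbsp/cup ≈ 518 tbsp
quinoa: 450 g × 19/2 ÷ 28.35 g/oz ≈ 151 oz

basmati rice: 677 g; water: 3990 g; couscous: 518 tbsp; quinoa: 151 oz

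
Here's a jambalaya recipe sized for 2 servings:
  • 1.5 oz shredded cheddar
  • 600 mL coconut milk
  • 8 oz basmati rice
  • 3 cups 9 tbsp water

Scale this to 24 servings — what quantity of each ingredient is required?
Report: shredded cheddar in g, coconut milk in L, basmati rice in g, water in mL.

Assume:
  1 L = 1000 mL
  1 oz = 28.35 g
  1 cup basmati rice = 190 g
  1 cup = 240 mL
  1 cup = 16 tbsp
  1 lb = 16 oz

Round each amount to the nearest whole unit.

shredded cheddar: 510 g; coconut milk: 7 L; basmati rice: 2722 g; water: 10260 mL

Scaling factor: 24/2 = 12.
shredded cheddar: 1.5 oz × 12 × 28.35 g/oz ≈ 510 g
coconut milk: 600 mL × 12 ÷ 1000 mL/L ≈ 7 L
basmati rice: 8 oz × 12 × 28.35 g/oz ≈ 2722 g
water: (3 cup + 9 tbsp = 3.5625 cup) × 12 × 240 mL/cup = 10260 mL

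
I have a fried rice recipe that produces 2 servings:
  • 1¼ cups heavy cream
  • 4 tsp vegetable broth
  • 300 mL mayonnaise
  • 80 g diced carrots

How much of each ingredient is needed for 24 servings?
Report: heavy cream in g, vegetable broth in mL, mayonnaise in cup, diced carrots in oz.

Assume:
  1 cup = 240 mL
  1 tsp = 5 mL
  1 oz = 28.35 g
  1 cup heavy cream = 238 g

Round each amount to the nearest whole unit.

Scaling factor: 24/2 = 12.
heavy cream: 1.25 cup × 12 × 238 g/cup = 3570 g
vegetable broth: 4 tsp × 12 × 5 mL/tsp = 240 mL
mayonnaise: 300 mL × 12 ÷ 240 mL/cup = 15 cup
diced carrots: 80 g × 12 ÷ 28.35 g/oz ≈ 34 oz

heavy cream: 3570 g; vegetable broth: 240 mL; mayonnaise: 15 cup; diced carrots: 34 oz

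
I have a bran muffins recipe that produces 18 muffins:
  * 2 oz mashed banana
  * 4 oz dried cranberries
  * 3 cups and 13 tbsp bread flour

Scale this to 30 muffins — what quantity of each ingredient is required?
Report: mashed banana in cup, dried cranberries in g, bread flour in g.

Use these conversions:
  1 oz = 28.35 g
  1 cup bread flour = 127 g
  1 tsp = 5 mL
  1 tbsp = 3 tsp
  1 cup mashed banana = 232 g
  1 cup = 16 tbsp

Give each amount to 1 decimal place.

mashed banana: 0.4 cup; dried cranberries: 189.0 g; bread flour: 807.0 g

Scaling factor: 30/18 = 5/3.
mashed banana: 2 oz × 5/3 × 28.35 g/oz ÷ 232 g/cup ≈ 0.4 cup
dried cranberries: 4 oz × 5/3 × 28.35 g/oz = 189.0 g
bread flour: (3 cup + 13 tbsp = 3.8125 cup) × 5/3 × 127 g/cup ≈ 807.0 g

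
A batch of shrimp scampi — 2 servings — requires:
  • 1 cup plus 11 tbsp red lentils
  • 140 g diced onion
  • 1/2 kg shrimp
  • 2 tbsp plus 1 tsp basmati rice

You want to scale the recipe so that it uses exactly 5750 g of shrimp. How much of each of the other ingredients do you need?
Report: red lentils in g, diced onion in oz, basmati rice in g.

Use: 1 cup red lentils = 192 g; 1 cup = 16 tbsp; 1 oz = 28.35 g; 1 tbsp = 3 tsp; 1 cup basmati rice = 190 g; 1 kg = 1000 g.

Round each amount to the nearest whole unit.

The original recipe has 500 g of shrimp, so the scaling factor is 5750 ÷ 500 = 23/2 = 11.5.
red lentils: (1 cup + 11 tbsp = 1.6875 cup) × 23/2 × 192 g/cup = 3726 g
diced onion: 140 g × 23/2 ÷ 28.35 g/oz ≈ 57 oz
basmati rice: (2 tbsp + 1 tsp = 7/3 tbsp) × 23/2 ÷ 16 tbsp/cup × 190 g/cup ≈ 319 g

red lentils: 3726 g; diced onion: 57 oz; basmati rice: 319 g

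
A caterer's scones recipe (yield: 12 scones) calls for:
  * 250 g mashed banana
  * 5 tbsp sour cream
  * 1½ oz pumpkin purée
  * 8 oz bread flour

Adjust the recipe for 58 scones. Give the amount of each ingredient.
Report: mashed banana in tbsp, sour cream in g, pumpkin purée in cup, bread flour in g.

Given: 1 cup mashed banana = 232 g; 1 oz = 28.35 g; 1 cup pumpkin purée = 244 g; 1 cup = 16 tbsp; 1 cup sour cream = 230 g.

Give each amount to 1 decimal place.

mashed banana: 83.3 tbsp; sour cream: 347.4 g; pumpkin purée: 0.8 cup; bread flour: 1096.2 g

Scaling factor: 58/12 = 29/6.
mashed banana: 250 g × 29/6 ÷ 232 g/cup × 16 tbsp/cup ≈ 83.3 tbsp
sour cream: 5 tbsp × 29/6 ÷ 16 tbsp/cup × 230 g/cup ≈ 347.4 g
pumpkin purée: 1.5 oz × 29/6 × 28.35 g/oz ÷ 244 g/cup ≈ 0.8 cup
bread flour: 8 oz × 29/6 × 28.35 g/oz = 1096.2 g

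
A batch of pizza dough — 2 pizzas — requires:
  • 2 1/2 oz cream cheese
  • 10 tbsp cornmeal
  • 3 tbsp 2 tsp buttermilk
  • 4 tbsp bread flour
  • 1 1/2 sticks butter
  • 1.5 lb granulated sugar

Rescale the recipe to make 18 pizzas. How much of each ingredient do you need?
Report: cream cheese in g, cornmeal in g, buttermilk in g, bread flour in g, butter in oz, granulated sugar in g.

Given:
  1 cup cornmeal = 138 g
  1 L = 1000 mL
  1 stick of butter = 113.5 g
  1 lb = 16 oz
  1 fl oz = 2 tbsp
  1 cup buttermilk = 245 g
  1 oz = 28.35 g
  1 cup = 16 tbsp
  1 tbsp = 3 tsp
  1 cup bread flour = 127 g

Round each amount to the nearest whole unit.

cream cheese: 638 g; cornmeal: 776 g; buttermilk: 505 g; bread flour: 286 g; butter: 54 oz; granulated sugar: 6124 g

Scaling factor: 18/2 = 9.
cream cheese: 2.5 oz × 9 × 28.35 g/oz ≈ 638 g
cornmeal: 10 tbsp × 9 ÷ 16 tbsp/cup × 138 g/cup ≈ 776 g
buttermilk: (3 tbsp + 2 tsp = 11/3 tbsp) × 9 ÷ 16 tbsp/cup × 245 g/cup ≈ 505 g
bread flour: 4 tbsp × 9 ÷ 16 tbsp/cup × 127 g/cup ≈ 286 g
butter: 1.5 stick × 9 × 113.5 g/stick ÷ 28.35 g/oz ≈ 54 oz
granulated sugar: 1.5 lb × 9 × 16 oz/lb × 28.35 g/oz ≈ 6124 g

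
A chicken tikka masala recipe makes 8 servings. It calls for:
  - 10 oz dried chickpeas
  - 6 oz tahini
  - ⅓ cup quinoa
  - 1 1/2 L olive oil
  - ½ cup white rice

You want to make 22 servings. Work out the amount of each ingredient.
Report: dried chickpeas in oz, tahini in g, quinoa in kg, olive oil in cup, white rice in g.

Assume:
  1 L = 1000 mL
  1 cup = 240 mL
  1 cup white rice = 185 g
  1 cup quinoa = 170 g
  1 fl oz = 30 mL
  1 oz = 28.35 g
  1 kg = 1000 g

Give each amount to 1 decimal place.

dried chickpeas: 27.5 oz; tahini: 467.8 g; quinoa: 0.2 kg; olive oil: 17.2 cup; white rice: 254.4 g

Scaling factor: 22/8 = 11/4 = 2.75.
dried chickpeas: 10 oz × 11/4 = 27.5 oz
tahini: 6 oz × 11/4 × 28.35 g/oz ≈ 467.8 g
quinoa: 1/3 cup × 11/4 × 170 g/cup ÷ 1000 g/kg ≈ 0.2 kg
olive oil: 1.5 L × 11/4 × 1000 mL/L ÷ 240 mL/cup ≈ 17.2 cup
white rice: 0.5 cup × 11/4 × 185 g/cup ≈ 254.4 g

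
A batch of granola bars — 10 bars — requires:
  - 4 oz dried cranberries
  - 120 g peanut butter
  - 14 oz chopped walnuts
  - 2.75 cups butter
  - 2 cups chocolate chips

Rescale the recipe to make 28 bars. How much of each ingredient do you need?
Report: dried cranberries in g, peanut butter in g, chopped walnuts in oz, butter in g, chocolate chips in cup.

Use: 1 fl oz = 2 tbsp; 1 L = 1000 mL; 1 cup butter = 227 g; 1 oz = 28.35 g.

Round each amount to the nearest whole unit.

dried cranberries: 318 g; peanut butter: 336 g; chopped walnuts: 39 oz; butter: 1748 g; chocolate chips: 6 cup

Scaling factor: 28/10 = 14/5 = 2.8.
dried cranberries: 4 oz × 14/5 × 28.35 g/oz ≈ 318 g
peanut butter: 120 g × 14/5 = 336 g
chopped walnuts: 14 oz × 14/5 ≈ 39 oz
butter: 2.75 cup × 14/5 × 227 g/cup ≈ 1748 g
chocolate chips: 2 cup × 14/5 ≈ 6 cup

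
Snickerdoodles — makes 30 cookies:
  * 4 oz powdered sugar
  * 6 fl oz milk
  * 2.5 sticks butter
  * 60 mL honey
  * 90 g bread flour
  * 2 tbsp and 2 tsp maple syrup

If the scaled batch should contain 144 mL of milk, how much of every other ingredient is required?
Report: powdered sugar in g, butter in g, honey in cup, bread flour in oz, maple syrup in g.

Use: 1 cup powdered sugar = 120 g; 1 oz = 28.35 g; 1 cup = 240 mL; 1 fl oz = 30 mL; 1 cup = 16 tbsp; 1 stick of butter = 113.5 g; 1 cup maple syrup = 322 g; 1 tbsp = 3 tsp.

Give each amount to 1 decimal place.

The original recipe has 180 mL of milk, so the scaling factor is 144 ÷ 180 = 4/5 = 0.8.
powdered sugar: 4 oz × 4/5 × 28.35 g/oz ≈ 90.7 g
butter: 2.5 stick × 4/5 × 113.5 g/stick = 227.0 g
honey: 60 mL × 4/5 ÷ 240 mL/cup = 0.2 cup
bread flour: 90 g × 4/5 ÷ 28.35 g/oz ≈ 2.5 oz
maple syrup: (2 tbsp + 2 tsp = 8/3 tbsp) × 4/5 ÷ 16 tbsp/cup × 322 g/cup ≈ 42.9 g

powdered sugar: 90.7 g; butter: 227.0 g; honey: 0.2 cup; bread flour: 2.5 oz; maple syrup: 42.9 g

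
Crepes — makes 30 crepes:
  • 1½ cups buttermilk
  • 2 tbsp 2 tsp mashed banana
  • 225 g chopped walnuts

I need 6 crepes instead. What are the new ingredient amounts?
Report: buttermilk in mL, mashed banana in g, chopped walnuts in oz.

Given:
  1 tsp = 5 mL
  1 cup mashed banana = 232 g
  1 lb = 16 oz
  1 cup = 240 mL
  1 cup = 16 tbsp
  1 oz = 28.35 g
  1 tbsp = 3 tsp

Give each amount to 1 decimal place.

buttermilk: 72.0 mL; mashed banana: 7.7 g; chopped walnuts: 1.6 oz

Scaling factor: 6/30 = 1/5 = 0.2.
buttermilk: 1.5 cup × 1/5 × 240 mL/cup = 72.0 mL
mashed banana: (2 tbsp + 2 tsp = 8/3 tbsp) × 1/5 ÷ 16 tbsp/cup × 232 g/cup ≈ 7.7 g
chopped walnuts: 225 g × 1/5 ÷ 28.35 g/oz ≈ 1.6 oz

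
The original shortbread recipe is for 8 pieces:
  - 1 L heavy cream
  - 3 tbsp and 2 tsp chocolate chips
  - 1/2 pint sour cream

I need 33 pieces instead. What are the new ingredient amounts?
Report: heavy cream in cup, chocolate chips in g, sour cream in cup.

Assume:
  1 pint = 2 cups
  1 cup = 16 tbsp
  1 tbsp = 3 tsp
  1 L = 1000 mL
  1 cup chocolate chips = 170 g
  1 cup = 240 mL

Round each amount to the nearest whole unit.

Scaling factor: 33/8 = 4.125.
heavy cream: 1 L × 33/8 × 1000 mL/L ÷ 240 mL/cup ≈ 17 cup
chocolate chips: (3 tbsp + 2 tsp = 11/3 tbsp) × 33/8 ÷ 16 tbsp/cup × 170 g/cup ≈ 161 g
sour cream: 0.5 pint × 33/8 × 2 cup/pint ≈ 4 cup

heavy cream: 17 cup; chocolate chips: 161 g; sour cream: 4 cup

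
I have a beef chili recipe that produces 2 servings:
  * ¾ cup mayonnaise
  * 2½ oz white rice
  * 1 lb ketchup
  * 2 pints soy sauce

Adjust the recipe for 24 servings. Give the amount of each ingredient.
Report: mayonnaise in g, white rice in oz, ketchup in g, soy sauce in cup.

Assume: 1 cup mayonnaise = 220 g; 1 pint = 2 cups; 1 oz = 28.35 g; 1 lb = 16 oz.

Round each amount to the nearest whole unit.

mayonnaise: 1980 g; white rice: 30 oz; ketchup: 5443 g; soy sauce: 48 cup

Scaling factor: 24/2 = 12.
mayonnaise: 0.75 cup × 12 × 220 g/cup = 1980 g
white rice: 2.5 oz × 12 = 30 oz
ketchup: 1 lb × 12 × 16 oz/lb × 28.35 g/oz ≈ 5443 g
soy sauce: 2 pint × 12 × 2 cup/pint = 48 cup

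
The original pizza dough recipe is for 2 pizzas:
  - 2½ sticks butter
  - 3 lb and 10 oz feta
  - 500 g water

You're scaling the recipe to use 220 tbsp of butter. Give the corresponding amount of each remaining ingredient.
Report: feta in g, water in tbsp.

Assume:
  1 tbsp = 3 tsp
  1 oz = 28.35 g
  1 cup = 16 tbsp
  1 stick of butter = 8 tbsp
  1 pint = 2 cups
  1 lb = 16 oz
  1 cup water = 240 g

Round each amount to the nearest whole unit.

The original recipe has 20 tbsp of butter, so the scaling factor is 220 ÷ 20 = 11.
feta: (3 lb + 10 oz = 3.625 lb) × 11 × 16 oz/lb × 28.35 g/oz ≈ 18087 g
water: 500 g × 11 ÷ 240 g/cup × 16 tbsp/cup ≈ 367 tbsp

feta: 18087 g; water: 367 tbsp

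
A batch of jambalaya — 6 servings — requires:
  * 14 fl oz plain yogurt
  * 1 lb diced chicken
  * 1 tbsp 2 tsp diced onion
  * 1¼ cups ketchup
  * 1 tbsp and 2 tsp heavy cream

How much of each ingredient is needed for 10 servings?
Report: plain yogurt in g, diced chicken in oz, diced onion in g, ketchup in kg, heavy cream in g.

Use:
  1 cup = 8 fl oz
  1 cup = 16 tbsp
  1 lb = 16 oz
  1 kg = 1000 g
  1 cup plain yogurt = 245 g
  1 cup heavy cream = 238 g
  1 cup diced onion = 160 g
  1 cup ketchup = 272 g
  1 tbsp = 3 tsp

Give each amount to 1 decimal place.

Scaling factor: 10/6 = 5/3.
plain yogurt: 14 fl oz × 5/3 ÷ 8 fl oz/cup × 245 g/cup ≈ 714.6 g
diced chicken: 1 lb × 5/3 × 16 oz/lb ≈ 26.7 oz
diced onion: (1 tbsp + 2 tsp = 5/3 tbsp) × 5/3 ÷ 16 tbsp/cup × 160 g/cup ≈ 27.8 g
ketchup: 1.25 cup × 5/3 × 272 g/cup ÷ 1000 g/kg ≈ 0.6 kg
heavy cream: (1 tbsp + 2 tsp = 5/3 tbsp) × 5/3 ÷ 16 tbsp/cup × 238 g/cup ≈ 41.3 g

plain yogurt: 714.6 g; diced chicken: 26.7 oz; diced onion: 27.8 g; ketchup: 0.6 kg; heavy cream: 41.3 g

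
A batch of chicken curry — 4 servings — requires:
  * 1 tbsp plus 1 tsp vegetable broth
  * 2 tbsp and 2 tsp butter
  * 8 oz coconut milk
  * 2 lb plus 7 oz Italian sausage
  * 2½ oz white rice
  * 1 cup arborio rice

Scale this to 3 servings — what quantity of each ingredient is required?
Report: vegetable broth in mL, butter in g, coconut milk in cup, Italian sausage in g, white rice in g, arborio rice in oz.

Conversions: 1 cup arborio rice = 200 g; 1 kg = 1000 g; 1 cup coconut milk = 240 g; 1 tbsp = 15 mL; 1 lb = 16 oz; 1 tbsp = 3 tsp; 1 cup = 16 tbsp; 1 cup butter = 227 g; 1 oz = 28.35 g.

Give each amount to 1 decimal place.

Scaling factor: 3/4 = 0.75.
vegetable broth: (1 tbsp + 1 tsp = 4/3 tbsp) × 3/4 × 15 mL/tbsp = 15.0 mL
butter: (2 tbsp + 2 tsp = 8/3 tbsp) × 3/4 ÷ 16 tbsp/cup × 227 g/cup ≈ 28.4 g
coconut milk: 8 oz × 3/4 × 28.35 g/oz ÷ 240 g/cup ≈ 0.7 cup
Italian sausage: (2 lb + 7 oz = 2.4375 lb) × 3/4 × 16 oz/lb × 28.35 g/oz ≈ 829.2 g
white rice: 2.5 oz × 3/4 × 28.35 g/oz ≈ 53.2 g
arborio rice: 1 cup × 3/4 × 200 g/cup ÷ 28.35 g/oz ≈ 5.3 oz

vegetable broth: 15.0 mL; butter: 28.4 g; coconut milk: 0.7 cup; Italian sausage: 829.2 g; white rice: 53.2 g; arborio rice: 5.3 oz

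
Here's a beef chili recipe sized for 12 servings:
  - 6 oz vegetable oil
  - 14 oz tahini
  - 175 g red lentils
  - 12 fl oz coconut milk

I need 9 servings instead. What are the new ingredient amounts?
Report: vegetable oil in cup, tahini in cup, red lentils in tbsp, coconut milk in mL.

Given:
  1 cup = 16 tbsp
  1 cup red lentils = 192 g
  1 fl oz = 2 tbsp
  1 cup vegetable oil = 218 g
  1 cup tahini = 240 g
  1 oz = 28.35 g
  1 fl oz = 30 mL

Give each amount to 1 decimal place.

Scaling factor: 9/12 = 3/4 = 0.75.
vegetable oil: 6 oz × 3/4 × 28.35 g/oz ÷ 218 g/cup ≈ 0.6 cup
tahini: 14 oz × 3/4 × 28.35 g/oz ÷ 240 g/cup ≈ 1.2 cup
red lentils: 175 g × 3/4 ÷ 192 g/cup × 16 tbsp/cup ≈ 10.9 tbsp
coconut milk: 12 fl oz × 3/4 × 30 mL/fl oz = 270.0 mL

vegetable oil: 0.6 cup; tahini: 1.2 cup; red lentils: 10.9 tbsp; coconut milk: 270.0 mL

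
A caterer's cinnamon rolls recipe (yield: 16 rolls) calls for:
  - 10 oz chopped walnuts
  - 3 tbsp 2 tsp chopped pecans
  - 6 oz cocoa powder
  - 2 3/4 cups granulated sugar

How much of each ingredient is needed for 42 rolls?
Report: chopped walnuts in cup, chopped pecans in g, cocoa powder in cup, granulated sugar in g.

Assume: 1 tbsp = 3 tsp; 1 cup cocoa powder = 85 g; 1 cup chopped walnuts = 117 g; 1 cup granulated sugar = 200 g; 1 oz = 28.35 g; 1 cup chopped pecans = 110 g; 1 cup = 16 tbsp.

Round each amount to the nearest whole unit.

chopped walnuts: 6 cup; chopped pecans: 66 g; cocoa powder: 5 cup; granulated sugar: 1444 g

Scaling factor: 42/16 = 21/8 = 2.625.
chopped walnuts: 10 oz × 21/8 × 28.35 g/oz ÷ 117 g/cup ≈ 6 cup
chopped pecans: (3 tbsp + 2 tsp = 11/3 tbsp) × 21/8 ÷ 16 tbsp/cup × 110 g/cup ≈ 66 g
cocoa powder: 6 oz × 21/8 × 28.35 g/oz ÷ 85 g/cup ≈ 5 cup
granulated sugar: 2.75 cup × 21/8 × 200 g/cup ≈ 1444 g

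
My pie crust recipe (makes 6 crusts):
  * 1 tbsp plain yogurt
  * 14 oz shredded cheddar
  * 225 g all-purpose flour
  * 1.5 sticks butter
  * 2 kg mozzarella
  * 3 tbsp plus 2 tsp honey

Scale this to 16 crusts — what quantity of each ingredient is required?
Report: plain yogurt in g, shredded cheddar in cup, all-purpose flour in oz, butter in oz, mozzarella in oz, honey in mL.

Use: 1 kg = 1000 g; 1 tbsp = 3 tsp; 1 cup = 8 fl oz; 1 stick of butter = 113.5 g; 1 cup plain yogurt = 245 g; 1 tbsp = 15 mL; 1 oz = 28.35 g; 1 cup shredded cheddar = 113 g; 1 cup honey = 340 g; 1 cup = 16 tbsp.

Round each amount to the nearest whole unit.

Scaling factor: 16/6 = 8/3.
plain yogurt: 1 tbsp × 8/3 ÷ 16 tbsp/cup × 245 g/cup ≈ 41 g
shredded cheddar: 14 oz × 8/3 × 28.35 g/oz ÷ 113 g/cup ≈ 9 cup
all-purpose flour: 225 g × 8/3 ÷ 28.35 g/oz ≈ 21 oz
butter: 1.5 stick × 8/3 × 113.5 g/stick ÷ 28.35 g/oz ≈ 16 oz
mozzarella: 2 kg × 8/3 × 1000 g/kg ÷ 28.35 g/oz ≈ 188 oz
honey: (3 tbsp + 2 tsp = 11/3 tbsp) × 8/3 × 15 mL/tbsp ≈ 147 mL

plain yogurt: 41 g; shredded cheddar: 9 cup; all-purpose flour: 21 oz; butter: 16 oz; mozzarella: 188 oz; honey: 147 mL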